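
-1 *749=-749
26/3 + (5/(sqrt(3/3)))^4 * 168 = 315026/3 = 105008.67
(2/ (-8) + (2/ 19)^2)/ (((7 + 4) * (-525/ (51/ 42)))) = 391/ 7783160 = 0.00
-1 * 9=-9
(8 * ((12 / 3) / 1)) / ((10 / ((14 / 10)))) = 112 / 25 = 4.48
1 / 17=0.06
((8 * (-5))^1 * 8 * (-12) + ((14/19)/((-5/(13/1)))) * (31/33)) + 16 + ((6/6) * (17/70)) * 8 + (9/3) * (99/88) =3859.52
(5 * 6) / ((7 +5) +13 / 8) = 240 / 109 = 2.20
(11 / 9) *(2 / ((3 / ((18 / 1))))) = 44 / 3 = 14.67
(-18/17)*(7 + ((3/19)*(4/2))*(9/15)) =-12294/1615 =-7.61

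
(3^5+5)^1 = 248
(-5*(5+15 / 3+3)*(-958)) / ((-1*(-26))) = 2395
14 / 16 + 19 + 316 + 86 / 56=18895 / 56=337.41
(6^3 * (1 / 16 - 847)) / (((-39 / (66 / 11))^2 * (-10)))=365877 / 845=432.99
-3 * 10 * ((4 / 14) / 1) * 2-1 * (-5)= -85 / 7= -12.14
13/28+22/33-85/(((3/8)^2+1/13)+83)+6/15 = 705571/1384740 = 0.51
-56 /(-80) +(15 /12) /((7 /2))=37 /35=1.06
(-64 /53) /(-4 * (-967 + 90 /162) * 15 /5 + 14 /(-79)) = -7584 /72835939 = -0.00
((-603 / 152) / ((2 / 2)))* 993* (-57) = 1796337 / 8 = 224542.12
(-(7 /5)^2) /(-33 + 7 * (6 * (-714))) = 49 /750525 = 0.00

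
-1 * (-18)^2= -324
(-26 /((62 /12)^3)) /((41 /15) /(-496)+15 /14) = -9434880 /53347993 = -0.18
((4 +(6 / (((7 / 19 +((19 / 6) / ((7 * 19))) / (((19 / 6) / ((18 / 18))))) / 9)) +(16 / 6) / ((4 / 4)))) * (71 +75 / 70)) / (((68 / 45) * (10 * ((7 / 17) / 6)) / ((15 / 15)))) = 102370113 / 9800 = 10445.93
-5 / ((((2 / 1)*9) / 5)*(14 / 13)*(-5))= 65 / 252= 0.26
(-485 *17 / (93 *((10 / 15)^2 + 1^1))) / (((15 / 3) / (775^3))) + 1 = -74282296862 / 13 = -5714022835.54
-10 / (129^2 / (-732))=2440 / 5547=0.44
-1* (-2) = 2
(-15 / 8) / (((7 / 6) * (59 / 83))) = -3735 / 1652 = -2.26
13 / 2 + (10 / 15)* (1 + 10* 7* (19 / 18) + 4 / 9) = 1021 / 18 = 56.72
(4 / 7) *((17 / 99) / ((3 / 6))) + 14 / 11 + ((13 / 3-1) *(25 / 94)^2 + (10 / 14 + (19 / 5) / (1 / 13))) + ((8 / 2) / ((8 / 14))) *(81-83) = 578947843 / 15308370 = 37.82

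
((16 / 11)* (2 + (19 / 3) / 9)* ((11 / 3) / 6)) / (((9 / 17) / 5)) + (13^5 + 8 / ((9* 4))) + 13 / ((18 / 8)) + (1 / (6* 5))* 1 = 8120806259 / 21870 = 371321.73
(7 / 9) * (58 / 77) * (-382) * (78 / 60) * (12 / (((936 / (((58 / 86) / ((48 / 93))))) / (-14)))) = 34856927 / 510840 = 68.23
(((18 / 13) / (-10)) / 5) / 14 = -9 / 4550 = -0.00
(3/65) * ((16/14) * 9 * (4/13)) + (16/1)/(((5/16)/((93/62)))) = 455136/5915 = 76.95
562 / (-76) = -281 / 38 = -7.39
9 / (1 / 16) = 144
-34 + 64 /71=-2350 /71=-33.10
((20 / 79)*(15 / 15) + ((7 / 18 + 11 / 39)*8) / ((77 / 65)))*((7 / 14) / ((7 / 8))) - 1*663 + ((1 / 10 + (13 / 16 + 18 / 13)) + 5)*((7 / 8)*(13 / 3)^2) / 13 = -17742131513 / 27251840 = -651.04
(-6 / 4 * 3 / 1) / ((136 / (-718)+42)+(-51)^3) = 3231 / 95213398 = 0.00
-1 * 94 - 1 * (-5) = -89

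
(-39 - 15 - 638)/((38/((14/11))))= -4844/209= -23.18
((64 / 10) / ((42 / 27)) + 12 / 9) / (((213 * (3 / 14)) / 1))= 1144 / 9585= 0.12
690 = 690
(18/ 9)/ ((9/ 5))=1.11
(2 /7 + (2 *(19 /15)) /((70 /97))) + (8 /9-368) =-572221 /1575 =-363.31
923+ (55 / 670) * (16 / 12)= 185545 / 201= 923.11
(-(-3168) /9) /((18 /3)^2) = 88 /9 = 9.78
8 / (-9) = -8 / 9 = -0.89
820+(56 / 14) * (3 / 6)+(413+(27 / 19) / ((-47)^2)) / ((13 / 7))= 1044.38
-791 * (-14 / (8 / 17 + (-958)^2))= 94129 / 7800998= 0.01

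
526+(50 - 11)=565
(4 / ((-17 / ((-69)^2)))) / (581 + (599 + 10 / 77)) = -244398 / 257465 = -0.95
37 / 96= 0.39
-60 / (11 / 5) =-300 / 11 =-27.27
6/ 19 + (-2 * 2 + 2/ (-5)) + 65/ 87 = -27581/ 8265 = -3.34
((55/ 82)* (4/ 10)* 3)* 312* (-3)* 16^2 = -7907328/ 41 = -192861.66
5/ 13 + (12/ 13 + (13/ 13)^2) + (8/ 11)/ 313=103394/ 44759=2.31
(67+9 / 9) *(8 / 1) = 544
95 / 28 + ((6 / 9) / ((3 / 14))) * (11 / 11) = 1639 / 252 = 6.50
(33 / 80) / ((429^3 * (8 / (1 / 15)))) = 1 / 22968316800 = 0.00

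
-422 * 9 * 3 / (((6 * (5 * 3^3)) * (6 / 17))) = -3587 / 90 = -39.86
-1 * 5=-5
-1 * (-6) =6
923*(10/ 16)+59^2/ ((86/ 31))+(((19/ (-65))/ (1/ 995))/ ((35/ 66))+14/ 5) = 201284927/ 156520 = 1286.00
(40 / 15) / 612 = 2 / 459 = 0.00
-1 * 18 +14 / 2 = -11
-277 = -277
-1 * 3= -3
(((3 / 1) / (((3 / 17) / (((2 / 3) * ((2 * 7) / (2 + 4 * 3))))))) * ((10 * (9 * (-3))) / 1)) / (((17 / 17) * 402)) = -7.61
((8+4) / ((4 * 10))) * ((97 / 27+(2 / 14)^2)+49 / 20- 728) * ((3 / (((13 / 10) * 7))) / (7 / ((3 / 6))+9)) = -19102453 / 6153420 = -3.10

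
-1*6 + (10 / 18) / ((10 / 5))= -103 / 18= -5.72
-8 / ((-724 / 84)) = 168 / 181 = 0.93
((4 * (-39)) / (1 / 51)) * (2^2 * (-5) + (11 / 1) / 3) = 129948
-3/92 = -0.03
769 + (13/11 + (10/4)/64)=1084471/1408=770.22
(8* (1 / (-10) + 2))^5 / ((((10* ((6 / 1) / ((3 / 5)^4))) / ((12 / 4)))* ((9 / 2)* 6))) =1901644032 / 9765625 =194.73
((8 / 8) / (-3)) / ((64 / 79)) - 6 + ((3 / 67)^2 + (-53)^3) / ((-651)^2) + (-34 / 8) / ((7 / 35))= -69606723941 / 2484823104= -28.01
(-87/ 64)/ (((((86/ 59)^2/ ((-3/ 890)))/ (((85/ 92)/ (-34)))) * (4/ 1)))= -908541/ 62011850752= -0.00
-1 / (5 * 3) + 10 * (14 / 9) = 15.49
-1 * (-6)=6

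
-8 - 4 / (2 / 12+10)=-512 / 61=-8.39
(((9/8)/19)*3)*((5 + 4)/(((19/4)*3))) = 81/722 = 0.11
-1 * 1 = -1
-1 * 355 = -355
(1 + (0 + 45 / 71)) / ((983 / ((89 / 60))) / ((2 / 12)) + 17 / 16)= 165184 / 402115103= 0.00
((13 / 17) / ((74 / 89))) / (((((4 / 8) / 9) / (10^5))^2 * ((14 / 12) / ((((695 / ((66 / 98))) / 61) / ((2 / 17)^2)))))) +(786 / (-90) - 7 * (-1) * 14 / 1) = 1162629672750033243353 / 372405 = 3121949685826004.60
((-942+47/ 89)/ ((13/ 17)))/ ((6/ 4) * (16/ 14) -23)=9971129/ 172393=57.84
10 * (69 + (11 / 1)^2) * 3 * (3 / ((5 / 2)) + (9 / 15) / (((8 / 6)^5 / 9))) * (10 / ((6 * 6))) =2011625 / 512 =3928.96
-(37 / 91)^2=-1369 / 8281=-0.17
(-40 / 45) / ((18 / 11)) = -44 / 81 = -0.54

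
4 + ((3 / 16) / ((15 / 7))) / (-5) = 1593 / 400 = 3.98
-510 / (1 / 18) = -9180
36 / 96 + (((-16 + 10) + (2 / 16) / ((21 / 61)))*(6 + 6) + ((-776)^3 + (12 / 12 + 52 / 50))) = -654204097719 / 1400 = -467288641.23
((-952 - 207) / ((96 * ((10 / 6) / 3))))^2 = 472.25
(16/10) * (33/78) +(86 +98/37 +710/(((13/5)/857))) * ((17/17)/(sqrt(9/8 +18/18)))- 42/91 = 160602.17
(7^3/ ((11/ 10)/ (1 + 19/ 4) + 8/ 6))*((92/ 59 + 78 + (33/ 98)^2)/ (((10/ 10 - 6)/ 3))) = -9345103389/ 868952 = -10754.45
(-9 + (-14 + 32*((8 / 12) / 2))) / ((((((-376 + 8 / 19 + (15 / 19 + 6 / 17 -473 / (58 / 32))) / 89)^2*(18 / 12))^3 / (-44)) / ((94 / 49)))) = 410974998354699436026775363508397569994304 / 176431403620029513011100957136938648602350809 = 0.00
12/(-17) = -12/17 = -0.71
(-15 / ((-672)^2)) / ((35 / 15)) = -0.00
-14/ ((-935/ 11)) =0.16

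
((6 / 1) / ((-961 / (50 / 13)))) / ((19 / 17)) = -0.02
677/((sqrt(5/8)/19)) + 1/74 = 1/74 + 25726 *sqrt(10)/5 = 16270.56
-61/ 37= -1.65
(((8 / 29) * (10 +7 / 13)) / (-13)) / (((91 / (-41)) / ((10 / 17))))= 449360 / 7581847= 0.06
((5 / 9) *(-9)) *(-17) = 85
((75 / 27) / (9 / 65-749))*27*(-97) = 472875 / 48676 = 9.71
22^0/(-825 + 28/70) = -5/4123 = -0.00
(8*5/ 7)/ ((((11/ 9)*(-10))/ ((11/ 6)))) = -6/ 7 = -0.86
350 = 350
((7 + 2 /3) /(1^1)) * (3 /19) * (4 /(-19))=-92 /361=-0.25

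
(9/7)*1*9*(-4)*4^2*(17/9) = -9792/7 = -1398.86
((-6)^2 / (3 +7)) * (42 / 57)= 252 / 95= 2.65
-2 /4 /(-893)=1 /1786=0.00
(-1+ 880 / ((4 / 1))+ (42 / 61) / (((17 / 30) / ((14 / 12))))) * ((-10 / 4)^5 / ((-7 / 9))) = 6428615625 / 232288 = 27675.19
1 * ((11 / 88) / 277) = 0.00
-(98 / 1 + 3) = -101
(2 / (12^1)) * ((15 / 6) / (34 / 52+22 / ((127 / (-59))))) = -8255 / 189534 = -0.04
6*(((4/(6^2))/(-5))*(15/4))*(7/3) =-7/6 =-1.17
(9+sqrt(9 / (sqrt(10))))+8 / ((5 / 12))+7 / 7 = 3 * 10^(3 / 4) / 10+146 / 5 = 30.89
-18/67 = -0.27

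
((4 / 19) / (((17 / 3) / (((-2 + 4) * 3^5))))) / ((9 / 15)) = 9720 / 323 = 30.09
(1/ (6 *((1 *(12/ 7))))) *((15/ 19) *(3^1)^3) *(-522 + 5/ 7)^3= -2186422580205/ 7448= -293558348.58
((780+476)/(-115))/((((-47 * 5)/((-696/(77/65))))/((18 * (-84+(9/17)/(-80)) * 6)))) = 8763920143056/35375725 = 247738.25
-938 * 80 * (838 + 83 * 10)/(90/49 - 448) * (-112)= -343457479680/10931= -31420499.47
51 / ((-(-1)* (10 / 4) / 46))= 4692 / 5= 938.40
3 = 3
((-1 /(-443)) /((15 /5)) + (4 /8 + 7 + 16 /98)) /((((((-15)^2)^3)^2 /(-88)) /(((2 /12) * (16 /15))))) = -351358304 /380214507139892578125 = -0.00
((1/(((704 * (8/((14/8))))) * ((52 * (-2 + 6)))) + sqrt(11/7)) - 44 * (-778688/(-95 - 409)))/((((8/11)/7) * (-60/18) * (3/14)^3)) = 1376690322875245/69009408 - 3773 * sqrt(77)/90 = 19948945.75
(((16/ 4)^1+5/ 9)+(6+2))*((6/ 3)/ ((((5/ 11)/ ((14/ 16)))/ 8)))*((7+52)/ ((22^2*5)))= 46669/ 4950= 9.43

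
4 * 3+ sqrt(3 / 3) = 13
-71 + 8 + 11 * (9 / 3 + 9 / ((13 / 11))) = 53.77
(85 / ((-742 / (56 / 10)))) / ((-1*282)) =17 / 7473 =0.00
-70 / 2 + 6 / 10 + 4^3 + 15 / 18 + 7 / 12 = 1861 / 60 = 31.02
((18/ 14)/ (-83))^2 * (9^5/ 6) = 2.36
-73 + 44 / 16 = -281 / 4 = -70.25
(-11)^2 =121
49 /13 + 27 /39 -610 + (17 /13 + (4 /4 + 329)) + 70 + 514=4027 /13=309.77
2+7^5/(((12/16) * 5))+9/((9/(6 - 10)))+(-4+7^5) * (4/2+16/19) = 14887192/285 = 52235.76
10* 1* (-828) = -8280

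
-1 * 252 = -252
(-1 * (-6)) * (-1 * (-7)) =42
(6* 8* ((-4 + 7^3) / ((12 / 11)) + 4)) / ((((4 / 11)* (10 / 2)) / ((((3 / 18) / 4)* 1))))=13849 / 40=346.22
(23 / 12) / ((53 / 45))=345 / 212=1.63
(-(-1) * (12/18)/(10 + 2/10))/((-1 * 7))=-10/1071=-0.01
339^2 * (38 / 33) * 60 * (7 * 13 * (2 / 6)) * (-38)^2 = 3825606701280 / 11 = 347782427389.09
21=21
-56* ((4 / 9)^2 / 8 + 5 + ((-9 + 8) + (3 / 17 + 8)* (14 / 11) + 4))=-1032.14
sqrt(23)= 4.80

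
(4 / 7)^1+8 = 60 / 7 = 8.57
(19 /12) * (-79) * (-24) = 3002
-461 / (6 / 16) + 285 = -2833 / 3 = -944.33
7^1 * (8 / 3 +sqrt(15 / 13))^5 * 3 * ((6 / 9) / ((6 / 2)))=64435630 * sqrt(195) / 533871 +213533488 / 123201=3418.63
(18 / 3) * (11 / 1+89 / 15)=508 / 5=101.60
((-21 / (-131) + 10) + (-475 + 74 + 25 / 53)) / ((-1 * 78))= 2710325 / 541554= 5.00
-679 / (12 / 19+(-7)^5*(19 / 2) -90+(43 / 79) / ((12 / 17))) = 12230148 / 2877508813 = 0.00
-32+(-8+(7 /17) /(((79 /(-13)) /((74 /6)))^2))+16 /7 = -36.02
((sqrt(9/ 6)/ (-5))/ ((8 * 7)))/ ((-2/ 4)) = sqrt(6)/ 280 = 0.01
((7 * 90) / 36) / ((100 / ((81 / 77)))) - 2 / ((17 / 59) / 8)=-413983 / 7480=-55.35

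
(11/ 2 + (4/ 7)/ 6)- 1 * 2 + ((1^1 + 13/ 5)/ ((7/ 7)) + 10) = 3611/ 210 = 17.20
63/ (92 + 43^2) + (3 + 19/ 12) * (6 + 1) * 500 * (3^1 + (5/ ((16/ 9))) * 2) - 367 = 714248701/ 5176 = 137992.41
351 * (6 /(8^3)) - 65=-15587 /256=-60.89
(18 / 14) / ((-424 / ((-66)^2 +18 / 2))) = -39285 / 2968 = -13.24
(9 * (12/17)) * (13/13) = 108/17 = 6.35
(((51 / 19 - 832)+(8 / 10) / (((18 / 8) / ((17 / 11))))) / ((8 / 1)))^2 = 60754962935209 / 5661057600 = 10732.09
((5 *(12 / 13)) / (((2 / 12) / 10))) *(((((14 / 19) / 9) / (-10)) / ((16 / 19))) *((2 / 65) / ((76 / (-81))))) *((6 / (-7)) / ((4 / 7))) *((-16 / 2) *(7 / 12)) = 3969 / 6422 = 0.62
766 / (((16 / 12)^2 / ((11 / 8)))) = 37917 / 64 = 592.45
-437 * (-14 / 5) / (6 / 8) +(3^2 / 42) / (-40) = 548171 / 336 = 1631.46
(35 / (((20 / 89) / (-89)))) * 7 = -388129 / 4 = -97032.25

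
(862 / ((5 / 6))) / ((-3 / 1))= -1724 / 5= -344.80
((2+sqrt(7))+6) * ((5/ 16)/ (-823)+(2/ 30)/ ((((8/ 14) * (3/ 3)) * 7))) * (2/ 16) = 3217 * sqrt(7)/ 1580160+3217/ 197520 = 0.02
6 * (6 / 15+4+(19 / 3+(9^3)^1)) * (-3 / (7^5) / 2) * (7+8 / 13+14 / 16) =-3674163 / 1092455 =-3.36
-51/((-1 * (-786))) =-17/262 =-0.06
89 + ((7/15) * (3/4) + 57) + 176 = 6447/20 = 322.35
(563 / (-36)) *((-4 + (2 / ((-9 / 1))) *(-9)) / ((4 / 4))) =563 / 18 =31.28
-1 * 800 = -800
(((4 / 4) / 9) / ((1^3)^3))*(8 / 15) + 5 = 683 / 135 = 5.06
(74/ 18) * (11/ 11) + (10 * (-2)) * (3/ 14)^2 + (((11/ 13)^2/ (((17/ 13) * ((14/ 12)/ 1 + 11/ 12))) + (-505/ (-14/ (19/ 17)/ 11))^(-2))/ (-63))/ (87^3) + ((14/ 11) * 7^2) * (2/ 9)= 12190519099010433097948/ 714930704715775623075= 17.05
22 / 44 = 1 / 2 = 0.50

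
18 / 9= 2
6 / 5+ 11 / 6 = 91 / 30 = 3.03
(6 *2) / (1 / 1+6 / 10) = 15 / 2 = 7.50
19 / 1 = 19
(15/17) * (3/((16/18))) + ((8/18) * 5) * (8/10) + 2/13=78121/15912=4.91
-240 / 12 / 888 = -5 / 222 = -0.02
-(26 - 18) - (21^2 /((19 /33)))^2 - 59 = -211813996 /361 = -586742.37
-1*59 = -59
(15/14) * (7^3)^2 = 252105/2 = 126052.50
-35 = -35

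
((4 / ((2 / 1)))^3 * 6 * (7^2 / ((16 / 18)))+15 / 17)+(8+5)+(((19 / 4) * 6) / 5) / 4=1809689 / 680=2661.31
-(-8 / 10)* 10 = 8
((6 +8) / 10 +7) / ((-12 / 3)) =-21 / 10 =-2.10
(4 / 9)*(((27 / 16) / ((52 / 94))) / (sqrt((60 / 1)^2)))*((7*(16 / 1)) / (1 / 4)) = 658 / 65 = 10.12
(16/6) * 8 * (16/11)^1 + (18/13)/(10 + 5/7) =31.16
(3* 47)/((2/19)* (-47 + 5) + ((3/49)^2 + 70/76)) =-677082/16789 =-40.33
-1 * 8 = -8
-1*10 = -10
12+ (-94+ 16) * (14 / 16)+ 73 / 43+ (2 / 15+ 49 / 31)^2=-1919583227 / 37190700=-51.61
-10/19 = -0.53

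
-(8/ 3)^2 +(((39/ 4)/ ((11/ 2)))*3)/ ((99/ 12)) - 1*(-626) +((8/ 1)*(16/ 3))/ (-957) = 6521360/ 10527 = 619.49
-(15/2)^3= -3375/8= -421.88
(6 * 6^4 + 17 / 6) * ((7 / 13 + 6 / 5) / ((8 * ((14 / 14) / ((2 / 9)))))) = 5274049 / 14040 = 375.64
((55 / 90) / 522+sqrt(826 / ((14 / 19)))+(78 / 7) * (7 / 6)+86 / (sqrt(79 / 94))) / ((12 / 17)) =2076703 / 112752+17 * sqrt(1121) / 12+731 * sqrt(7426) / 474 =198.75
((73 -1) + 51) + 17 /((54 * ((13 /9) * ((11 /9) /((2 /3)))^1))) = 17606 /143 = 123.12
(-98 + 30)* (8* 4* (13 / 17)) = -1664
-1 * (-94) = 94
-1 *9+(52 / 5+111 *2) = 1117 / 5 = 223.40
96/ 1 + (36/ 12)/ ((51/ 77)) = 1709/ 17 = 100.53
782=782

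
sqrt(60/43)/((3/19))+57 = 38* sqrt(645)/129+57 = 64.48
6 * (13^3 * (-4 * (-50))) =2636400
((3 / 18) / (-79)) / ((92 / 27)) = -9 / 14536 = -0.00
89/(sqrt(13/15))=89* sqrt(195)/13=95.60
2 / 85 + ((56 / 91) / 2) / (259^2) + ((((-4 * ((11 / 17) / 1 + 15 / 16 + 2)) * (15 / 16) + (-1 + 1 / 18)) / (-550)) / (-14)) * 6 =19292882053 / 1565509545600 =0.01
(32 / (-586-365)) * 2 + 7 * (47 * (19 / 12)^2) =37646701 / 45648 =824.72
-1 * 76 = -76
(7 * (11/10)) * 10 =77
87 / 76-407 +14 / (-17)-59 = -601657 / 1292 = -465.68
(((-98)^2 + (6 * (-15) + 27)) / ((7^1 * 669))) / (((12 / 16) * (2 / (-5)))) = -13630 / 2007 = -6.79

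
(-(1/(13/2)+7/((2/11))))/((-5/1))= 201/26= 7.73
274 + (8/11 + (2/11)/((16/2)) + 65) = 1359/4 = 339.75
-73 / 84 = -0.87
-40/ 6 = -20/ 3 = -6.67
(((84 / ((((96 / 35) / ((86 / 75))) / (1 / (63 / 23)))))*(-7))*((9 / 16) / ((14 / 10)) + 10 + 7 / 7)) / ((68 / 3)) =-8840671 / 195840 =-45.14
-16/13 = -1.23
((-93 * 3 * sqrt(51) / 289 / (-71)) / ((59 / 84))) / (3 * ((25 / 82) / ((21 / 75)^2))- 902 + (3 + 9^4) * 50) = 94165848 * sqrt(51) / 1592124285068419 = 0.00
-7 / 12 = -0.58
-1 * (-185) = 185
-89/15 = -5.93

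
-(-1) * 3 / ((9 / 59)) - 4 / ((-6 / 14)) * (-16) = -389 / 3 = -129.67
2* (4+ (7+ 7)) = 36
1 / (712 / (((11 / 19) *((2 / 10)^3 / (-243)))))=-0.00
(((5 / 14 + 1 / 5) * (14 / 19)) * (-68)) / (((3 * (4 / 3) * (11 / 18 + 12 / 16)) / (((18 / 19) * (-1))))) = 4.86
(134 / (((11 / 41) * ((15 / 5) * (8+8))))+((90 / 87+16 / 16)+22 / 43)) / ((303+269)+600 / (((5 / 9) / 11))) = 4263709 / 4099298016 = 0.00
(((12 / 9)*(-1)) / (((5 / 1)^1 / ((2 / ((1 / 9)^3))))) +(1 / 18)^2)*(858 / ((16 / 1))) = -90068693 / 4320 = -20849.23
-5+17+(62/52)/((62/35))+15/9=2237/156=14.34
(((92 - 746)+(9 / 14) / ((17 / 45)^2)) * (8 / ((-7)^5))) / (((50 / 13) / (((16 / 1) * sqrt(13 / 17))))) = 1093189344 * sqrt(221) / 14450238425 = 1.12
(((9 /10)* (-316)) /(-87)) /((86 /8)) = 1896 /6235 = 0.30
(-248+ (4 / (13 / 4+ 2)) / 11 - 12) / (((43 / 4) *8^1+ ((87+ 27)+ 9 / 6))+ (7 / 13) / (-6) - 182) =-780572 / 58289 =-13.39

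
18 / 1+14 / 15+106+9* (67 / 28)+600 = 313517 / 420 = 746.47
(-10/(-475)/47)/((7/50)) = 20/6251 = 0.00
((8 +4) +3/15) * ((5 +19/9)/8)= 488/45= 10.84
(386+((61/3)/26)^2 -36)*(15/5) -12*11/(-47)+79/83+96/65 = 41813690141/39556140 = 1057.07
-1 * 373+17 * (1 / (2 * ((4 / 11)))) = -2797 / 8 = -349.62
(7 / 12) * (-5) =-35 / 12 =-2.92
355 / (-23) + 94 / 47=-309 / 23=-13.43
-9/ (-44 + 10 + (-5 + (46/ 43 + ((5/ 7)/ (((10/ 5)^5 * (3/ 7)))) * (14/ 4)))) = 74304/ 311647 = 0.24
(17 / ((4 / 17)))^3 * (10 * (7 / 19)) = 844814915 / 608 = 1389498.22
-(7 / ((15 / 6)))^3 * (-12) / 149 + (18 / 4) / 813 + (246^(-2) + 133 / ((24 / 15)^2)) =262570125653803 / 4887151128000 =53.73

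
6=6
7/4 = 1.75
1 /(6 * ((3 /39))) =2.17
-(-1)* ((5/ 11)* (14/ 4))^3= 42875/ 10648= 4.03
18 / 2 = 9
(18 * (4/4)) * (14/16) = 63/4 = 15.75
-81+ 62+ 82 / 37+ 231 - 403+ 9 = -6652 / 37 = -179.78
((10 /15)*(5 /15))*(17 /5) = 34 /45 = 0.76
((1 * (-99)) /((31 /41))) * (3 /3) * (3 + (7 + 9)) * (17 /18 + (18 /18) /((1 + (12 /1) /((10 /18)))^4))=-23751694620203 /10108936382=-2349.57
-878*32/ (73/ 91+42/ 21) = -2556736/ 255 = -10026.42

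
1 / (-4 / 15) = -15 / 4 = -3.75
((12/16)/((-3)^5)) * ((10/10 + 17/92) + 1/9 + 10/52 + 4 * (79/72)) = -781/43056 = -0.02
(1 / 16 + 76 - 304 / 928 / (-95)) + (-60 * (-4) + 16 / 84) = 15408013 / 48720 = 316.26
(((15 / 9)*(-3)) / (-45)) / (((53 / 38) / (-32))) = -1216 / 477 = -2.55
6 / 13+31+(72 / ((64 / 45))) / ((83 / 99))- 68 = 23.85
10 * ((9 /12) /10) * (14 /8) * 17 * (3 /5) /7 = 153 /80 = 1.91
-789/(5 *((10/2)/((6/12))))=-789/50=-15.78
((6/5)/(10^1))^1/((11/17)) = 51/275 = 0.19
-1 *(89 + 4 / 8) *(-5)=895 / 2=447.50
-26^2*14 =-9464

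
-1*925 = -925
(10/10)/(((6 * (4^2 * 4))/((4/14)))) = 1/1344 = 0.00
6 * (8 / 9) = 16 / 3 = 5.33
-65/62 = -1.05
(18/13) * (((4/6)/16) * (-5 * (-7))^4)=4501875/52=86574.52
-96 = -96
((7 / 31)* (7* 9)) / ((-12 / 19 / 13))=-292.81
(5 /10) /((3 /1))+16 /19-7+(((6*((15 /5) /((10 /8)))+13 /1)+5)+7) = 19043 /570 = 33.41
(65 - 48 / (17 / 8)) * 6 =4326 / 17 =254.47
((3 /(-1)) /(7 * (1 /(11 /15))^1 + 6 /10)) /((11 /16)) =-40 /93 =-0.43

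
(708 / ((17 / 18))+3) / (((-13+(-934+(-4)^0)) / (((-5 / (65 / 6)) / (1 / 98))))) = 3761730 / 104533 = 35.99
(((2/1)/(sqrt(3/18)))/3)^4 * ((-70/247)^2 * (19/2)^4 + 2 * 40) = 5220.83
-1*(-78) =78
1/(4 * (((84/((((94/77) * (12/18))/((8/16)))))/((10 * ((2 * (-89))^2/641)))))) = 7445740/3109491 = 2.39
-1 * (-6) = 6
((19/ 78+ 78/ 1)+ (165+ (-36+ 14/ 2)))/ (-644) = -16711/ 50232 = -0.33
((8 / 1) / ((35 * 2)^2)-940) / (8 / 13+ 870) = -7484737 / 6932275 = -1.08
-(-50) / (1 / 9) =450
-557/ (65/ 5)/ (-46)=557/ 598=0.93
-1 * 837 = -837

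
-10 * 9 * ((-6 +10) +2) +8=-532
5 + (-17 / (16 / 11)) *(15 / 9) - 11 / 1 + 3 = -1079 / 48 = -22.48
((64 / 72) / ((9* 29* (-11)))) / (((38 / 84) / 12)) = -448 / 54549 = -0.01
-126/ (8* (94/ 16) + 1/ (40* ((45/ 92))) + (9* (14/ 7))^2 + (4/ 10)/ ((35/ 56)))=-56700/ 167261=-0.34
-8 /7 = -1.14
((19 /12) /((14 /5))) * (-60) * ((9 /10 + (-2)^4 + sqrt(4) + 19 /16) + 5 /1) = -190665 /224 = -851.18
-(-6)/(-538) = -3/269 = -0.01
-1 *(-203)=203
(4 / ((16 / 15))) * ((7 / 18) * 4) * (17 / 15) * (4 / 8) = 119 / 36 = 3.31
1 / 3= 0.33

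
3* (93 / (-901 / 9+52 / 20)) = -2.86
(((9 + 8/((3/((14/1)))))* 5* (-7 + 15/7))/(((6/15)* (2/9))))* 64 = -5671200/7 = -810171.43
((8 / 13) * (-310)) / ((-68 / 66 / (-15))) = -2777.38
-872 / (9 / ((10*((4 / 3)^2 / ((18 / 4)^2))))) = -558080 / 6561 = -85.06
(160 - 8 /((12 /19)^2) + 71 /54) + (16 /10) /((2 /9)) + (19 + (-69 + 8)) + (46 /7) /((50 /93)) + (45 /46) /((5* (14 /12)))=12916004 /108675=118.85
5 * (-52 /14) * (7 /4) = -65 /2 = -32.50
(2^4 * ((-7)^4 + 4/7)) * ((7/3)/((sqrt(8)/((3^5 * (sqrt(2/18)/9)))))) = 201732 * sqrt(2) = 285292.13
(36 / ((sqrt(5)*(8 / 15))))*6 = 81*sqrt(5) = 181.12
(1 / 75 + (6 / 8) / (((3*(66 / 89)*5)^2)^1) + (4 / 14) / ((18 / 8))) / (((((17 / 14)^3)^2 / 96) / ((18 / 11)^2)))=20740446816768 / 1766990738645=11.74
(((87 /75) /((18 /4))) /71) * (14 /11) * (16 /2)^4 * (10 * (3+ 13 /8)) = 30765056 /35145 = 875.38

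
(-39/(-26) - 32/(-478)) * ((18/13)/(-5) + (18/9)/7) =214/15535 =0.01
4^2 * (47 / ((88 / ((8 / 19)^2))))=6016 / 3971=1.51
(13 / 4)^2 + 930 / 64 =803 / 32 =25.09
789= 789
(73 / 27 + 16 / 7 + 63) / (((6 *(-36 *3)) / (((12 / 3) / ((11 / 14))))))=-12850 / 24057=-0.53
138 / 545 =0.25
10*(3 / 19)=30 / 19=1.58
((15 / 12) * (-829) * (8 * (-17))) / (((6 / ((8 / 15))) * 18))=56372 / 81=695.95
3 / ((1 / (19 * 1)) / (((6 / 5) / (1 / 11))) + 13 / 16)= 30096 / 8191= 3.67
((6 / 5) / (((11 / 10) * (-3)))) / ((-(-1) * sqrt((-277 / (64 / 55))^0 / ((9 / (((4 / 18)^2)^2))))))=-243 / 11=-22.09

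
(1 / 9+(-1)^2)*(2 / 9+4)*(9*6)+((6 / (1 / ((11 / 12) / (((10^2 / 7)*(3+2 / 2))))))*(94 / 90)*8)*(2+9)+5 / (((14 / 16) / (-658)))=-15740191 / 4500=-3497.82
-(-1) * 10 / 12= 5 / 6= 0.83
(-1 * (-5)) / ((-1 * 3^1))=-5 / 3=-1.67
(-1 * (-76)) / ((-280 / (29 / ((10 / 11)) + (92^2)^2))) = -1944496043 / 100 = -19444960.43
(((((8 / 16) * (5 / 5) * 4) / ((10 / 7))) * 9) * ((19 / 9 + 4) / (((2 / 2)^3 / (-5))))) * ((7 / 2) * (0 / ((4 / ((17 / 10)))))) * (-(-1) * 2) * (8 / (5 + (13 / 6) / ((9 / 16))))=0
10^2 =100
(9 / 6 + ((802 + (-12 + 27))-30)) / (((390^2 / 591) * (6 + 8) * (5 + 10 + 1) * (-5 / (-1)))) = 310669 / 113568000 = 0.00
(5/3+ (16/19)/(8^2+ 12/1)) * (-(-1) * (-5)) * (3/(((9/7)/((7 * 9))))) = -445165/361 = -1233.14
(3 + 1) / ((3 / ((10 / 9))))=40 / 27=1.48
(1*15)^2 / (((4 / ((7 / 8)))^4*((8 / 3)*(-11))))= -1620675 / 92274688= -0.02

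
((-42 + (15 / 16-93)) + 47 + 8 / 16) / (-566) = 1385 / 9056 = 0.15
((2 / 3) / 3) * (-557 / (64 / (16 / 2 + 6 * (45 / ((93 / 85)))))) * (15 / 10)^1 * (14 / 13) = -15397151 / 19344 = -795.97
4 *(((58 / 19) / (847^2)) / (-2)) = -116 / 13630771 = -0.00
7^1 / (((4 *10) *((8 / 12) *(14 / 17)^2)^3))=651714363 / 344207360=1.89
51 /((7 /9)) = 459 /7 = 65.57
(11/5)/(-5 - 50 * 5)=-11/1275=-0.01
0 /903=0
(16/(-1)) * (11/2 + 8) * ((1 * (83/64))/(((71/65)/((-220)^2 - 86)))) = -3518829405/284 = -12390244.38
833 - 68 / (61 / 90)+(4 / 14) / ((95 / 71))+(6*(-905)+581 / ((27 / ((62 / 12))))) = -30136611551 / 6571530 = -4585.94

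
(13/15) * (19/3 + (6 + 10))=871/45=19.36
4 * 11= 44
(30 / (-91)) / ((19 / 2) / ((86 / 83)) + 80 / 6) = -15480 / 1056601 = -0.01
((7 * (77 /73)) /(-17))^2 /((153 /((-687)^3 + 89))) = -94199288461894 /235632393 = -399772.24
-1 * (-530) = 530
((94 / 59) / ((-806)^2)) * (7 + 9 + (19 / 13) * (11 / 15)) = 156463 / 3737031090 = 0.00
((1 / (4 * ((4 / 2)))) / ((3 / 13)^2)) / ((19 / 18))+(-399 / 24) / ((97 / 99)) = -217387 / 14744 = -14.74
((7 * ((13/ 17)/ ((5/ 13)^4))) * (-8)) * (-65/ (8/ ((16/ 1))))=540602608/ 2125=254401.23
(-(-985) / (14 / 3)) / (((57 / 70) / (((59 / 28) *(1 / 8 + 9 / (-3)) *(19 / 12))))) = -6683225 / 2688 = -2486.32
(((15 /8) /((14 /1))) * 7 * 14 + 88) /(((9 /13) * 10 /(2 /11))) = 10517 /3960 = 2.66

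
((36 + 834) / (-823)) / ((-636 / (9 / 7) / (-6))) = -3915 / 305333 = -0.01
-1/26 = -0.04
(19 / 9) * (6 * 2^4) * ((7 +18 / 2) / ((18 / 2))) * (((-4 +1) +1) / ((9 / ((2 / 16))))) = -2432 / 243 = -10.01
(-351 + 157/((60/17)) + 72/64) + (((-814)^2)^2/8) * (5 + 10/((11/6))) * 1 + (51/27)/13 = 2685088723003847/4680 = 573736906624.75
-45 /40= -9 /8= -1.12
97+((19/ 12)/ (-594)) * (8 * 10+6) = 344891/ 3564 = 96.77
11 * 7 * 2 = 154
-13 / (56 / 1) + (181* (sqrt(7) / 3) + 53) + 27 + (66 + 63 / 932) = 1902861 / 13048 + 181* sqrt(7) / 3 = 305.46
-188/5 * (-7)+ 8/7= 9252/35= 264.34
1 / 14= 0.07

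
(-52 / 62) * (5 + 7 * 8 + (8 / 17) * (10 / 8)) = -27222 / 527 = -51.65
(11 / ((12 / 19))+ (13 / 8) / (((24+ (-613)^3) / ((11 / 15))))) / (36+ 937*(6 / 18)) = 43765810857 / 875316217400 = 0.05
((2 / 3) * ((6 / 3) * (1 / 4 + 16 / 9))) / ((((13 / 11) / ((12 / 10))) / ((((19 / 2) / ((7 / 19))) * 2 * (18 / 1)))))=1159532 / 455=2548.42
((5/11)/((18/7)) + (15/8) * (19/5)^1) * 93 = 179273/264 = 679.06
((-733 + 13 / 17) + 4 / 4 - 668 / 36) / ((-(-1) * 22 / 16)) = -545.30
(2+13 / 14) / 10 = 41 / 140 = 0.29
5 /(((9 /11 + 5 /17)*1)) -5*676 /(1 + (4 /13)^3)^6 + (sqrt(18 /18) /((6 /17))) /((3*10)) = -3551989937014349210932474201 /1250487119849836261170960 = -2840.49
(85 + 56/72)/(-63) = -772/567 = -1.36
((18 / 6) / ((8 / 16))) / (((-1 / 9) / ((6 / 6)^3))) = -54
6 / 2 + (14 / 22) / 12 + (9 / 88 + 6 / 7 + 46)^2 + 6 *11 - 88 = 2488745363 / 1138368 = 2186.24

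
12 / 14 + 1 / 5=1.06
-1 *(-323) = 323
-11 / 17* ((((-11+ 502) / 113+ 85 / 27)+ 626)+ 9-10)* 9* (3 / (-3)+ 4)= -21227107 / 1921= -11050.03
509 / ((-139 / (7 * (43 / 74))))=-153209 / 10286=-14.89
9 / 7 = 1.29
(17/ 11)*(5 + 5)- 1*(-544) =6154/ 11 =559.45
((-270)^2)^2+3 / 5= 26572050003 / 5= 5314410000.60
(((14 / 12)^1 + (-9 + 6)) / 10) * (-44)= 121 / 15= 8.07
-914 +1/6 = -5483/6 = -913.83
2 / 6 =1 / 3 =0.33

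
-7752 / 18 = -1292 / 3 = -430.67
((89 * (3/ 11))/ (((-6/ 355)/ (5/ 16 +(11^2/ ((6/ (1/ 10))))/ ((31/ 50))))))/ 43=-167611475/ 1407648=-119.07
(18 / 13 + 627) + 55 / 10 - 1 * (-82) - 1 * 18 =18145 / 26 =697.88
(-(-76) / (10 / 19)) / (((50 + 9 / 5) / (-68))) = -49096 / 259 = -189.56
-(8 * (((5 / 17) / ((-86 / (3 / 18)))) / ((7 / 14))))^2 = -400 / 4809249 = -0.00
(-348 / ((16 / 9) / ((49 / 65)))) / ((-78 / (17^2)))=3696021 / 6760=546.75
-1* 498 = -498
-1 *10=-10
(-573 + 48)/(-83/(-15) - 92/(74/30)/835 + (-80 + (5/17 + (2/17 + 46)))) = 827213625/44274946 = 18.68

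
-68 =-68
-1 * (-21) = 21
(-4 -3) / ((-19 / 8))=56 / 19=2.95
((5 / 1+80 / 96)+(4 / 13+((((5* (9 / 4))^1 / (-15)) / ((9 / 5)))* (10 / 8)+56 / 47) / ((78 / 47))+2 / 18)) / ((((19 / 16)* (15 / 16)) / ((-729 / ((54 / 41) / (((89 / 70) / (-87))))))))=48.36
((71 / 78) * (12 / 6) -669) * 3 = -26020 / 13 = -2001.54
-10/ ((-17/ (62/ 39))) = 620/ 663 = 0.94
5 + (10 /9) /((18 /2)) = 415 /81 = 5.12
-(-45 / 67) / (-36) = -5 / 268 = -0.02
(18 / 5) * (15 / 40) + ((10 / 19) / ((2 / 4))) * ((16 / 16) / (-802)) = 205513 / 152380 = 1.35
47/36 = 1.31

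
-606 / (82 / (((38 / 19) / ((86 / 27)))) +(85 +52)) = -16362 / 7225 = -2.26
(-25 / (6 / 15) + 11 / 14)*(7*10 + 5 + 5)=-34560 / 7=-4937.14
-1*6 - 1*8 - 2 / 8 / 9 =-505 / 36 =-14.03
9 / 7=1.29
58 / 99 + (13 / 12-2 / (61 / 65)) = -11159 / 24156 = -0.46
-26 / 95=-0.27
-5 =-5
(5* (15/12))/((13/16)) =100/13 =7.69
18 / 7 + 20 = 158 / 7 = 22.57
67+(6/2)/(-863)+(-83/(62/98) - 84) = -3964715/26753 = -148.20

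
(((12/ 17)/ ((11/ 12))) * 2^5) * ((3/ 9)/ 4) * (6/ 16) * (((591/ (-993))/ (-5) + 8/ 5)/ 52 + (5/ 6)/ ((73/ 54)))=29378772/ 58740253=0.50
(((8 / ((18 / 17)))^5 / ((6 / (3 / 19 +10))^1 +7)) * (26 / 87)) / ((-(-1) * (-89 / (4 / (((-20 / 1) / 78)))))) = 189691804749824 / 1116370060425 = 169.92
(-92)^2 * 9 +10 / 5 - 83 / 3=228451 / 3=76150.33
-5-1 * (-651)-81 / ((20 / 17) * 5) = 63223 / 100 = 632.23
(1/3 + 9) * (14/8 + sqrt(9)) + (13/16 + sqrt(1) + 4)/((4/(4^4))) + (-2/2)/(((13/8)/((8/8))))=16213/39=415.72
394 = 394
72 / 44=18 / 11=1.64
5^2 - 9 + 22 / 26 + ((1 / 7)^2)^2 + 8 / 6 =1702348 / 93639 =18.18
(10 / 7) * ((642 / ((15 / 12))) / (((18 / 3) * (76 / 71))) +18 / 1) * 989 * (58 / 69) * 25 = 2908729.07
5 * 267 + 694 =2029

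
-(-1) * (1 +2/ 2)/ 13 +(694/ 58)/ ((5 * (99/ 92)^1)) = 443722/ 186615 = 2.38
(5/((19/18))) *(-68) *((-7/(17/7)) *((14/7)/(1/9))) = 317520/19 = 16711.58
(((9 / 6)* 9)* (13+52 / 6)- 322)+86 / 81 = -4607 / 162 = -28.44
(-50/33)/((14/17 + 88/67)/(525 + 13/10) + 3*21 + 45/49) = -7343332325/309806395536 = -0.02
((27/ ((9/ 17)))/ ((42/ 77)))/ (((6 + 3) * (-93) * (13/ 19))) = -3553/ 21762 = -0.16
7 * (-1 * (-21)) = 147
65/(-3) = -65/3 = -21.67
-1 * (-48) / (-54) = -8 / 9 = -0.89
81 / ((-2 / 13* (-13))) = 81 / 2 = 40.50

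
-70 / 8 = -35 / 4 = -8.75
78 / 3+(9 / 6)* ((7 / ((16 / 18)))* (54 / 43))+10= 17487 / 344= 50.83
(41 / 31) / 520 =41 / 16120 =0.00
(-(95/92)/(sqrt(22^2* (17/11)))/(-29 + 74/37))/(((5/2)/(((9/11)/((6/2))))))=19* sqrt(187)/1703196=0.00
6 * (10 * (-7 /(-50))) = 42 /5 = 8.40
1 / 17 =0.06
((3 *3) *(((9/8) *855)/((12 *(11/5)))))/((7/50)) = 2885625/1232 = 2342.23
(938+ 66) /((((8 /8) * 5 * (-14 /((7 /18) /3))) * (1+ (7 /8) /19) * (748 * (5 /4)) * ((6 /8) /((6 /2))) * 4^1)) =-38152 /20069775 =-0.00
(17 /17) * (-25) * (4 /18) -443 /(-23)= 2837 /207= 13.71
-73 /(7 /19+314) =-1387 /5973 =-0.23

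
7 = 7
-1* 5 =-5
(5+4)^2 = 81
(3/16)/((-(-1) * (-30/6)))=-3/80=-0.04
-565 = -565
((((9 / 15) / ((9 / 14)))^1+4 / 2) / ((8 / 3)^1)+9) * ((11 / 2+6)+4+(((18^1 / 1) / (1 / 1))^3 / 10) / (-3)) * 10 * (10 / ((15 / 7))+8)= -3433091 / 15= -228872.73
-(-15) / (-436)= -15 / 436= -0.03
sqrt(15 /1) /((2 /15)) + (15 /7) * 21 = 15 * sqrt(15) /2 + 45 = 74.05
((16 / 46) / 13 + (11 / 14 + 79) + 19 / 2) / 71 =186931 / 148603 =1.26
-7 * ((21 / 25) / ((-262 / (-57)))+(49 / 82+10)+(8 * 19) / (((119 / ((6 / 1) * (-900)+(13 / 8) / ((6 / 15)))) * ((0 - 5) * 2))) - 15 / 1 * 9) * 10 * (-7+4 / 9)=236737584901 / 913070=259276.49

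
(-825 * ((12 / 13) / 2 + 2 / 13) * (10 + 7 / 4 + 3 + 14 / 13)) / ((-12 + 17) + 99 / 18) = -905300 / 1183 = -765.26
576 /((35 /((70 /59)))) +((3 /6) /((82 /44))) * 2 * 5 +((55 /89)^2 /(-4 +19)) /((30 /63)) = 22.26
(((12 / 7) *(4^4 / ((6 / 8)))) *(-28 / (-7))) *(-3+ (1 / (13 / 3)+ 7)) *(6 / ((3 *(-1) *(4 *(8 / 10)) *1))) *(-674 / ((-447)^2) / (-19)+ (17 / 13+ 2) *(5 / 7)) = -459729514956800 / 31437748251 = -14623.49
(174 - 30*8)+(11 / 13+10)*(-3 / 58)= -50187 / 754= -66.56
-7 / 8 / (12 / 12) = -7 / 8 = -0.88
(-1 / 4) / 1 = -1 / 4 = -0.25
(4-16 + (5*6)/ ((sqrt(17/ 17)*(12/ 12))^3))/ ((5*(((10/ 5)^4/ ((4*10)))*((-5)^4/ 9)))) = 81/ 625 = 0.13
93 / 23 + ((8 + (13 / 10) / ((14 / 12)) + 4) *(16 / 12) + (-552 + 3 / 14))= -121959 / 230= -530.26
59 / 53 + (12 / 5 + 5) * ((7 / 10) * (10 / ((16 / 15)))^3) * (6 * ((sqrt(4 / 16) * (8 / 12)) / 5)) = 46358833 / 27136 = 1708.39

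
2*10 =20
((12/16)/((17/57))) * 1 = 171/68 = 2.51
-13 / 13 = -1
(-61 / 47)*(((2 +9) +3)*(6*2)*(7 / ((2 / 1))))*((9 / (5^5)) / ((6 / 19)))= -1022238 / 146875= -6.96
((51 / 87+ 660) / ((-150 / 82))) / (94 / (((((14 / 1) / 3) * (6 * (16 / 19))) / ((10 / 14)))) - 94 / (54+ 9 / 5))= -114535565088 / 368861875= -310.51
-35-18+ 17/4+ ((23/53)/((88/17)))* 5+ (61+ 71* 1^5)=390233/4664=83.67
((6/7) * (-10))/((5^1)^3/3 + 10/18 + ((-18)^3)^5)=135/106259589709519969639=0.00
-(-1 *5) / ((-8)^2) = 5 / 64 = 0.08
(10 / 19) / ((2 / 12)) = 60 / 19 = 3.16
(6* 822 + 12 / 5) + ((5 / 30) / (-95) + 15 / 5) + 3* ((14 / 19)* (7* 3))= 2840777 / 570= 4983.82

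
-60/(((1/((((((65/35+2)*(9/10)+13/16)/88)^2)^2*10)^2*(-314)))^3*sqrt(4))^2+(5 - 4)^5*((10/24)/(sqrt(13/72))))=-180346610085298933585569523548029190454703181708504704343529451102465518842902857777302114716164093352890911841734186289223516549046521196147291046249219116677174395379182646550030771649494100868286449504677835479838971020403790297918728167307365894363847610862005746941858785117371113236528337941176139420296664455579186778820412881207675884097135810969600000000000000000000000000000000000/12740324595152129355296905371199679286220822558624648608187809655998964216644283484566164167426913875822176354926155728382302455028869411662702065011965379516610166769997503908401816847782133160897995949252833246609648634194518671026732418213570013205374296446474257618164455981501686733054607676390915686594534644258197858731337102552255774904638797972622325071435562791725188643939174269783925430864889745669124877313030799+8182403269308115909559536916806299935913714169719726329263634891674855049364045376157820600304873142801949279607032704211712427914779002623376719160732410063217848299562751937338282682972770492952741300681829730175684201088543492092425286391988412483020928645029834241025786591824212099142773246499297736272729908762592894829621323051970501472243630412*sqrt(26)/12740324595152129355296905371199679286220822558624648608187809655998964216644283484566164167426913875822176354926155728382302455028869411662702065011965379516610166769997503908401816847782133160897995949252833246609648634194518671026732418213570013205374296446474257618164455981501686733054607676390915686594534644258197858731337102552255774904638797972622325071435562791725188643939174269783925430864889745669124877313030799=-0.00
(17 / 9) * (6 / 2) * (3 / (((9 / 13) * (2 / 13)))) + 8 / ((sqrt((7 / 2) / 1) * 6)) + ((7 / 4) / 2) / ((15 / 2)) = 4 * sqrt(14) / 21 + 28751 / 180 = 160.44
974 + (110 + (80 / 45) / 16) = 9757 / 9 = 1084.11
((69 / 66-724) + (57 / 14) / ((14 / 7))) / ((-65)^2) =-222043 / 1301300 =-0.17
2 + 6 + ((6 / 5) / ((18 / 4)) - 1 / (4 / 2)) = 233 / 30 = 7.77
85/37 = 2.30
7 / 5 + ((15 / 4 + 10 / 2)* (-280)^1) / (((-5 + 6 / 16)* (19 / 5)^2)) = 2543499 / 66785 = 38.08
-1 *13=-13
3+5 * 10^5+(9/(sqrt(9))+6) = 500012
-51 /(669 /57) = -969 /223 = -4.35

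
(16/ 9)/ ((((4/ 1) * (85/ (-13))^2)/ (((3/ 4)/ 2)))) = 169/ 43350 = 0.00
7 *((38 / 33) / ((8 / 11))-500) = -41867 / 12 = -3488.92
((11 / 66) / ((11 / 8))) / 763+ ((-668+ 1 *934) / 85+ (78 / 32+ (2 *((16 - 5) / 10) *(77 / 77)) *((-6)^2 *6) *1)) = 16463118337 / 34243440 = 480.77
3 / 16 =0.19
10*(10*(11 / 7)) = 1100 / 7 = 157.14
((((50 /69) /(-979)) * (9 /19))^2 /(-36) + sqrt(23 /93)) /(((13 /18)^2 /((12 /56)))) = -303750 /216527470366207 + 162 * sqrt(2139) /36673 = 0.20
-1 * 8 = -8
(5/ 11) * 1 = 5/ 11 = 0.45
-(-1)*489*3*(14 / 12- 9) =-22983 / 2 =-11491.50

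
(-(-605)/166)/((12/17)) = 10285/1992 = 5.16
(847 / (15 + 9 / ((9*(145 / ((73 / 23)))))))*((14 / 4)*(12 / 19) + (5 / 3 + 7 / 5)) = 424841648 / 1427793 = 297.55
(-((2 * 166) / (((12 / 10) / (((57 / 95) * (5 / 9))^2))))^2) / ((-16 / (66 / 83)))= 22825 / 486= 46.97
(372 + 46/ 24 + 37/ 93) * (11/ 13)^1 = 510565/ 1612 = 316.73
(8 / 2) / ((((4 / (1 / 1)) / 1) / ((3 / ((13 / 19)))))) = 57 / 13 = 4.38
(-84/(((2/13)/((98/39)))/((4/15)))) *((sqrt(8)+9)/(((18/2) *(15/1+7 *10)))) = -5488/1275-10976 *sqrt(2)/11475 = -5.66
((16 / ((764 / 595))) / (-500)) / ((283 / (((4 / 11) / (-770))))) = 34 / 817551625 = 0.00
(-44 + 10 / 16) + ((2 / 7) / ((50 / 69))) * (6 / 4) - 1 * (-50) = 10103 / 1400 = 7.22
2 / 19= 0.11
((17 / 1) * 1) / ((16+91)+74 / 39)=663 / 4247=0.16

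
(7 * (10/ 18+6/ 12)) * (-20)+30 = -1060/ 9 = -117.78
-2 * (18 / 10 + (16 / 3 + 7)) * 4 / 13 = -1696 / 195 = -8.70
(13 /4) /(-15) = -13 /60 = -0.22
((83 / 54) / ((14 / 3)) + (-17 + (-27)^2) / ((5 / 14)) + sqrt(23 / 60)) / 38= 52.49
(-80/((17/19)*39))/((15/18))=-608/221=-2.75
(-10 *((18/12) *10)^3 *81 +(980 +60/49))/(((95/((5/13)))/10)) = -1339056700/12103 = -110638.41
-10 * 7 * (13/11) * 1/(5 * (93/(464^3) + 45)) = -18181316608/49449186303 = -0.37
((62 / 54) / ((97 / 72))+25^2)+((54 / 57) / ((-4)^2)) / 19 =525973843 / 840408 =625.86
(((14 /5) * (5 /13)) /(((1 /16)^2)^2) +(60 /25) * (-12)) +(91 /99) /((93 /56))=42220392376 /598455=70548.98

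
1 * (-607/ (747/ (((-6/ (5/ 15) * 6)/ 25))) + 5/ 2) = 6.01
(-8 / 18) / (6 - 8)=2 / 9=0.22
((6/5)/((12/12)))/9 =2/15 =0.13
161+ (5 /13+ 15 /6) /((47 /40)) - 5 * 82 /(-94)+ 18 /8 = 415643 /2444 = 170.07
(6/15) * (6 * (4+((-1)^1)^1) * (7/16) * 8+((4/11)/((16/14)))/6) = 8323/330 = 25.22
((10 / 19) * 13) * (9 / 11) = 1170 / 209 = 5.60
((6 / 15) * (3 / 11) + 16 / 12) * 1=238 / 165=1.44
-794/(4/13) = -5161/2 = -2580.50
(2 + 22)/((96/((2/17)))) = 1/34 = 0.03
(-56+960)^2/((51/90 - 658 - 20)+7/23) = -563879040/467219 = -1206.88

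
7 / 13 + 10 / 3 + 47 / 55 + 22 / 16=6.10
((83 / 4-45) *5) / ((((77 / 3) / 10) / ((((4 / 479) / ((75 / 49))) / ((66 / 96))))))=-21728 / 57959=-0.37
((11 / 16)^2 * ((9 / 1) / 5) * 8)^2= 1185921 / 25600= 46.33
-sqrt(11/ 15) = -sqrt(165)/ 15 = -0.86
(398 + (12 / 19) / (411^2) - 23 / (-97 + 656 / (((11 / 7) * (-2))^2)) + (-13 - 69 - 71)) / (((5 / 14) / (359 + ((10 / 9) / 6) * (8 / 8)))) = 247157.30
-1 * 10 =-10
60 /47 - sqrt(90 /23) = 60 /47 - 3 * sqrt(230) /23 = -0.70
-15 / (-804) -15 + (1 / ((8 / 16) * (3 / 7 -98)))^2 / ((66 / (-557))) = -61822089103 / 4125628716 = -14.98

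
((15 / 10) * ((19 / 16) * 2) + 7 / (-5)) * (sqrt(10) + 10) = 173 * sqrt(10) / 80 + 173 / 8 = 28.46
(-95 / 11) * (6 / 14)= -285 / 77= -3.70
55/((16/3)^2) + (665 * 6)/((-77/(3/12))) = -11.02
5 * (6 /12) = 5 /2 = 2.50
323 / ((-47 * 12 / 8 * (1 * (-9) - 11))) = 323 / 1410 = 0.23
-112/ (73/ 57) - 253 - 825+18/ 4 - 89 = -182493/ 146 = -1249.95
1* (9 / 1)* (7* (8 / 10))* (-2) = -504 / 5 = -100.80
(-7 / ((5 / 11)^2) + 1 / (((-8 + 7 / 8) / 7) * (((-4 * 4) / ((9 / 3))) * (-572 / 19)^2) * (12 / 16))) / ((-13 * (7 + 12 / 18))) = 415683947 / 1222850200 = 0.34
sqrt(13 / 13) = 1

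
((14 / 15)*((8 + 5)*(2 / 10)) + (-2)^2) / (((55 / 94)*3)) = 45308 / 12375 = 3.66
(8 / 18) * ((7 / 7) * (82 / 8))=41 / 9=4.56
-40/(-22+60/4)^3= 40/343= 0.12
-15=-15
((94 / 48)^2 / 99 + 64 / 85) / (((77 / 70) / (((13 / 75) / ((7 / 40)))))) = 49884913 / 69979140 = 0.71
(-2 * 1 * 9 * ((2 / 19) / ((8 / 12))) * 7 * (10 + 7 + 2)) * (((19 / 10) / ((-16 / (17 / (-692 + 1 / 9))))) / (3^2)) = -61047 / 498160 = -0.12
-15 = -15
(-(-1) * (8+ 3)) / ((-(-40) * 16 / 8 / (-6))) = -33 / 40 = -0.82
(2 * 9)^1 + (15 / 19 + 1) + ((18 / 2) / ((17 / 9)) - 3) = 6962 / 323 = 21.55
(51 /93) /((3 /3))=17 /31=0.55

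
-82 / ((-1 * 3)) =82 / 3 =27.33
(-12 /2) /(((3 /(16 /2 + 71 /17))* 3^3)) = -46 /51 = -0.90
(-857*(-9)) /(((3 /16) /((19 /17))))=781584 /17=45975.53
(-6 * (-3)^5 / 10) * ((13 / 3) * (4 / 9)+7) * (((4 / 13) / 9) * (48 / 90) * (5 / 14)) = 3856 / 455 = 8.47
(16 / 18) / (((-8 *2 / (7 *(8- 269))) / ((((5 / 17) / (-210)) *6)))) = -29 / 34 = -0.85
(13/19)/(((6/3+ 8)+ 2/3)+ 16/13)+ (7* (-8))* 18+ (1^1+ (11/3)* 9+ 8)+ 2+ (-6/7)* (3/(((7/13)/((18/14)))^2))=-978.60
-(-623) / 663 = 623 / 663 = 0.94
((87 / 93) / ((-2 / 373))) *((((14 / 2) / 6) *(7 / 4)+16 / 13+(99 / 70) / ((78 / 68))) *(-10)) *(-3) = -532185583 / 22568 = -23581.42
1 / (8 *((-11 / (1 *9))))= -9 / 88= -0.10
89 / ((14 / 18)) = 801 / 7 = 114.43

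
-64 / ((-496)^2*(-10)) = 1 / 38440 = 0.00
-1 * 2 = -2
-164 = -164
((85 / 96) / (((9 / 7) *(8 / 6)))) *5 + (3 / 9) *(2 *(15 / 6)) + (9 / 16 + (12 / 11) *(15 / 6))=95533 / 12672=7.54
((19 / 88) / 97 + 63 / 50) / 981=269359 / 209345400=0.00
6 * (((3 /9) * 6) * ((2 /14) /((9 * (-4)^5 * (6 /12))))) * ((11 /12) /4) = -11 /129024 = -0.00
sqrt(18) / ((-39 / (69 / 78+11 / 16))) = -327*sqrt(2) / 2704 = -0.17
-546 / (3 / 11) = -2002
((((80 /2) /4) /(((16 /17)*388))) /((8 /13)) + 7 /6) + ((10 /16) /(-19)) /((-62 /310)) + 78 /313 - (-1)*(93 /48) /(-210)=25051669403 /15505969920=1.62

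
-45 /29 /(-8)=45 /232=0.19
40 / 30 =4 / 3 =1.33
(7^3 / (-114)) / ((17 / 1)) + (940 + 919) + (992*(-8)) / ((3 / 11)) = -17596939 / 646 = -27239.84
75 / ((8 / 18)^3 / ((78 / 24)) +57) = 142155 / 108089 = 1.32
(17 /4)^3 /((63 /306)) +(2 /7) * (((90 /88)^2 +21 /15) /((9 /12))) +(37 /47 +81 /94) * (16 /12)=342122629 /909920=375.99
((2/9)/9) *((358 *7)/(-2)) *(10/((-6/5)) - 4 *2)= 122794/243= 505.33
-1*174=-174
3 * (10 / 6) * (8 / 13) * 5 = 200 / 13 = 15.38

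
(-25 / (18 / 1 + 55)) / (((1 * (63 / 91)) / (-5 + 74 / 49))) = 6175 / 3577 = 1.73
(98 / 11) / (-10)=-49 / 55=-0.89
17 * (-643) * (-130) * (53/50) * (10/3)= 15062918/3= 5020972.67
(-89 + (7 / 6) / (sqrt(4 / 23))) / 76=-89 / 76 + 7 * sqrt(23) / 912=-1.13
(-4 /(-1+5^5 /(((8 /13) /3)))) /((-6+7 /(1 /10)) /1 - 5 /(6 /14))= -96 /19133119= -0.00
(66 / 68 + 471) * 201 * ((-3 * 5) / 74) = -48381705 / 2516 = -19229.61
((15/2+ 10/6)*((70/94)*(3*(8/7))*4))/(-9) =-4400/423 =-10.40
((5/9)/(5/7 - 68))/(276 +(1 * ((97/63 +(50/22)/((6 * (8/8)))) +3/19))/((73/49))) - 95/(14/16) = -27269231676770/251163907113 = -108.57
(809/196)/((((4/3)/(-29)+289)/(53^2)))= 197705847/4927244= 40.13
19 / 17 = 1.12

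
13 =13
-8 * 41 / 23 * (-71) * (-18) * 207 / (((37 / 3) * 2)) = -5658984 / 37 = -152945.51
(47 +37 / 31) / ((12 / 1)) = 249 / 62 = 4.02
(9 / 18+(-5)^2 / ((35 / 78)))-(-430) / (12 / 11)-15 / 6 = 447.88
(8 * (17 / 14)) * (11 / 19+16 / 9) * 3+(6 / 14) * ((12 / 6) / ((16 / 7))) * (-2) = 108419 / 1596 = 67.93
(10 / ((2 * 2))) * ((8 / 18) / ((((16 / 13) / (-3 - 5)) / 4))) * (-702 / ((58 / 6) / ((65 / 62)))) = 1977300 / 899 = 2199.44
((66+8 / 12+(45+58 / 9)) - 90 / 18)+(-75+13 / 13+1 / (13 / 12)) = 4684 / 117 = 40.03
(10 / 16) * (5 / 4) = 0.78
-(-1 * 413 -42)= 455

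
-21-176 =-197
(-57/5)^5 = -601692057/3125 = -192541.46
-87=-87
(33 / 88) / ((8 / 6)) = 9 / 32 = 0.28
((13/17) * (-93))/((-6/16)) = 3224/17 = 189.65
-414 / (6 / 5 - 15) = 30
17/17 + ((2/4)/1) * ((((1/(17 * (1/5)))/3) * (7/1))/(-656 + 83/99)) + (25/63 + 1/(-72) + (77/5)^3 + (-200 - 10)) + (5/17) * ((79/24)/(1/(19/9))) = 359038156279751/104199196500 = 3445.69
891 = 891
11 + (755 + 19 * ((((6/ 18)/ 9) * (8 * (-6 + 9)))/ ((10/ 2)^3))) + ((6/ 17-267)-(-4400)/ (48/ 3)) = 774.49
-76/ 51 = -1.49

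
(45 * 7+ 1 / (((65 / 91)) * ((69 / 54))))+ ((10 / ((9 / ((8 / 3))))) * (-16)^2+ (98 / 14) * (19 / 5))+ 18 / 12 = 1369571 / 1242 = 1102.71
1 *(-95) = -95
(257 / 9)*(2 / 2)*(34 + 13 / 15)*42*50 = 18817540 / 9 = 2090837.78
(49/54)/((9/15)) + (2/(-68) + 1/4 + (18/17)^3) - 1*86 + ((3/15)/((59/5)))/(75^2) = -4876635936257/58698067500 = -83.08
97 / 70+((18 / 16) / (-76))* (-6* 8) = 1394 / 665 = 2.10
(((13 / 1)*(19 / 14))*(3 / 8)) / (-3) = -247 / 112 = -2.21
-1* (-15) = 15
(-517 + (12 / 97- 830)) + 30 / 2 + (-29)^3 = -2494925 / 97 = -25720.88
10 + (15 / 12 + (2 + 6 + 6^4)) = 5261 / 4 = 1315.25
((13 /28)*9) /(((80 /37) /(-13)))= -56277 /2240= -25.12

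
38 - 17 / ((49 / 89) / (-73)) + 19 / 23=2292.89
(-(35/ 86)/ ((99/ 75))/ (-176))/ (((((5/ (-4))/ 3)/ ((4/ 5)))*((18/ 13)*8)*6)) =-455/ 8990784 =-0.00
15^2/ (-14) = -225/ 14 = -16.07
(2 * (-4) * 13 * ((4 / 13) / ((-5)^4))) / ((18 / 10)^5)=-160 / 59049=-0.00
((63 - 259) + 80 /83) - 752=-78604 /83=-947.04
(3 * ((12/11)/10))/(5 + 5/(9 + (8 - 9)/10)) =178/3025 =0.06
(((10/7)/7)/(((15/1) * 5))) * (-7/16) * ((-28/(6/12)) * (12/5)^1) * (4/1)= 16/25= 0.64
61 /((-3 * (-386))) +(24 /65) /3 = 13229 /75270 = 0.18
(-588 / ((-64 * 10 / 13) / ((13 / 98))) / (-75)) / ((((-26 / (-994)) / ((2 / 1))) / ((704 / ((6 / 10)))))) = -142142 / 75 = -1895.23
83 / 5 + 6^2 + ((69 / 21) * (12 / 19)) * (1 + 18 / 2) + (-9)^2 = 102644 / 665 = 154.35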